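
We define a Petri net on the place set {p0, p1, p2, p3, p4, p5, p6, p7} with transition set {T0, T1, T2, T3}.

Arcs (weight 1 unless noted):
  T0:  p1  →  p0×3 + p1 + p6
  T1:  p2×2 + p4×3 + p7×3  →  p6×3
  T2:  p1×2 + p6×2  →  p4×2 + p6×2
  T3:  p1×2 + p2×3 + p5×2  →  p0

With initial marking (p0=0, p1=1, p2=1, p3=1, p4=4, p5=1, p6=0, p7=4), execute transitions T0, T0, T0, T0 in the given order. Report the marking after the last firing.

(p0=12, p1=1, p2=1, p3=1, p4=4, p5=1, p6=4, p7=4)

step 1: fire T0:  (p0=0, p1=1, p2=1, p3=1, p4=4, p5=1, p6=0, p7=4) → (p0=3, p1=1, p2=1, p3=1, p4=4, p5=1, p6=1, p7=4)
step 2: fire T0:  (p0=3, p1=1, p2=1, p3=1, p4=4, p5=1, p6=1, p7=4) → (p0=6, p1=1, p2=1, p3=1, p4=4, p5=1, p6=2, p7=4)
step 3: fire T0:  (p0=6, p1=1, p2=1, p3=1, p4=4, p5=1, p6=2, p7=4) → (p0=9, p1=1, p2=1, p3=1, p4=4, p5=1, p6=3, p7=4)
step 4: fire T0:  (p0=9, p1=1, p2=1, p3=1, p4=4, p5=1, p6=3, p7=4) → (p0=12, p1=1, p2=1, p3=1, p4=4, p5=1, p6=4, p7=4)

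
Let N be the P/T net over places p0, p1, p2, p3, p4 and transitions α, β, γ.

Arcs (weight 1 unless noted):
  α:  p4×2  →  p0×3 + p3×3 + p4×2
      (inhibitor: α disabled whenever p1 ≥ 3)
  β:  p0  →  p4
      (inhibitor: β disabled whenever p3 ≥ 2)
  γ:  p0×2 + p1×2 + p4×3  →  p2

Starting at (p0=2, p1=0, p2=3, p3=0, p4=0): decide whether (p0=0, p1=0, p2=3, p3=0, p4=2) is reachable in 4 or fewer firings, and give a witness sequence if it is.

step 1: fire β:  (p0=2, p1=0, p2=3, p3=0, p4=0) → (p0=1, p1=0, p2=3, p3=0, p4=1)
step 2: fire β:  (p0=1, p1=0, p2=3, p3=0, p4=1) → (p0=0, p1=0, p2=3, p3=0, p4=2)

YES — reachable via ⟨β, β⟩ (2 firings)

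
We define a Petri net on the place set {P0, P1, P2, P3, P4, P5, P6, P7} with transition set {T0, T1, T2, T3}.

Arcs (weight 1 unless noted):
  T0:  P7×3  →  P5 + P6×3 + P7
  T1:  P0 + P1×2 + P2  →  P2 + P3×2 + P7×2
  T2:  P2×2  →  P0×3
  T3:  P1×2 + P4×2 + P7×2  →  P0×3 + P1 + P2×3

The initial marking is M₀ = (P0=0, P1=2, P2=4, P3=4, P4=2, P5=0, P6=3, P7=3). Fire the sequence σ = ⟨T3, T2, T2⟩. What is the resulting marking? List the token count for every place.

step 1: fire T3:  (P0=0, P1=2, P2=4, P3=4, P4=2, P5=0, P6=3, P7=3) → (P0=3, P1=1, P2=7, P3=4, P4=0, P5=0, P6=3, P7=1)
step 2: fire T2:  (P0=3, P1=1, P2=7, P3=4, P4=0, P5=0, P6=3, P7=1) → (P0=6, P1=1, P2=5, P3=4, P4=0, P5=0, P6=3, P7=1)
step 3: fire T2:  (P0=6, P1=1, P2=5, P3=4, P4=0, P5=0, P6=3, P7=1) → (P0=9, P1=1, P2=3, P3=4, P4=0, P5=0, P6=3, P7=1)

(P0=9, P1=1, P2=3, P3=4, P4=0, P5=0, P6=3, P7=1)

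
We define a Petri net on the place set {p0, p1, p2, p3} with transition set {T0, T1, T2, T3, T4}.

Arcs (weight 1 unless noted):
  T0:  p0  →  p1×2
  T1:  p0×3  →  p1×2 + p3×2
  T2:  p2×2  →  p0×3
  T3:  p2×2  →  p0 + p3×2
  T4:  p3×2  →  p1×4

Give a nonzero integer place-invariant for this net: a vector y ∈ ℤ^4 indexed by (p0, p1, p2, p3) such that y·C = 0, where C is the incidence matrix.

y = (p0:2, p1:1, p2:3, p3:2)

Incidence matrix C (rows=places, cols=transitions):
       T0   T1   T2   T3   T4
   p0  -1   -3    3    1    0
   p1   2    2    0    0    4
   p2   0    0   -2   -2    0
   p3   0    2    0    2   -2

Candidate y = [2, 1, 3, 2]; check y·C column-wise:
  col T0: 2·-1 + 1·2 + 3·0 + 2·0 = 0
  col T1: 2·-3 + 1·2 + 3·0 + 2·2 = 0
  col T2: 2·3 + 1·0 + 3·-2 + 2·0 = 0
  col T3: 2·1 + 1·0 + 3·-2 + 2·2 = 0
  col T4: 2·0 + 1·4 + 3·0 + 2·-2 = 0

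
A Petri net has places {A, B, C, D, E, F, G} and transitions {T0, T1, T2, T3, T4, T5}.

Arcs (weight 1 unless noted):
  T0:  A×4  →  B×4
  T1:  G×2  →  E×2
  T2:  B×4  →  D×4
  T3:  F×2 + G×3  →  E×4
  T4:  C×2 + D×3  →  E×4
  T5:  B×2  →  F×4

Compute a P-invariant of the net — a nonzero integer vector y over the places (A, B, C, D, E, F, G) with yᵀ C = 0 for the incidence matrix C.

y = (A:2, B:2, C:1, D:2, E:2, F:1, G:2)

Incidence matrix C (rows=places, cols=transitions):
       T0   T1   T2   T3   T4   T5
    A  -4    0    0    0    0    0
    B   4    0   -4    0    0   -2
    C   0    0    0    0   -2    0
    D   0    0    4    0   -3    0
    E   0    2    0    4    4    0
    F   0    0    0   -2    0    4
    G   0   -2    0   -3    0    0

Candidate y = [2, 2, 1, 2, 2, 1, 2]; check y·C column-wise:
  col T0: 2·-4 + 2·4 + 1·0 + 2·0 + 2·0 + 1·0 + 2·0 = 0
  col T1: 2·0 + 2·0 + 1·0 + 2·0 + 2·2 + 1·0 + 2·-2 = 0
  col T2: 2·0 + 2·-4 + 1·0 + 2·4 + 2·0 + 1·0 + 2·0 = 0
  col T3: 2·0 + 2·0 + 1·0 + 2·0 + 2·4 + 1·-2 + 2·-3 = 0
  col T4: 2·0 + 2·0 + 1·-2 + 2·-3 + 2·4 + 1·0 + 2·0 = 0
  col T5: 2·0 + 2·-2 + 1·0 + 2·0 + 2·0 + 1·4 + 2·0 = 0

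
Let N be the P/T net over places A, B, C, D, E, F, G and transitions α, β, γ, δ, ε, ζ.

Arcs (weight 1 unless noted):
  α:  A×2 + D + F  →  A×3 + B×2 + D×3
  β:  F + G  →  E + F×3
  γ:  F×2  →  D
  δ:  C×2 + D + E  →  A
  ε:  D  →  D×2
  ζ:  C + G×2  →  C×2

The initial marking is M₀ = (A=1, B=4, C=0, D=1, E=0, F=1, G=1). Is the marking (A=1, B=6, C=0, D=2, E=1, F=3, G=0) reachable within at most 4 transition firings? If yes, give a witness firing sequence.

depth 0: 1 marking
depth 1: 3 markings reached so far
depth 2: 6 markings reached so far
depth 3: 9 markings reached so far
depth 4: 12 markings reached so far
target is not among the 12 markings reachable within 4 steps

NO — not reachable within 4 firings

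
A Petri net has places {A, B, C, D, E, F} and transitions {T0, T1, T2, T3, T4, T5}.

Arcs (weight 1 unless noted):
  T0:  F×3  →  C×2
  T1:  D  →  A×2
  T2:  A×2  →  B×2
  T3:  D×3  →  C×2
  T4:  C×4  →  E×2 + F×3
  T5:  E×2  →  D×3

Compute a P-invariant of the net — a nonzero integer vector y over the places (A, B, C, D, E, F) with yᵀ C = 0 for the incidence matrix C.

Incidence matrix C (rows=places, cols=transitions):
       T0   T1   T2   T3   T4   T5
    A   0    2   -2    0    0    0
    B   0    0    2    0    0    0
    C   2    0    0    2   -4    0
    D   0   -1    0   -3    0    3
    E   0    0    0    0    2   -2
    F  -3    0    0    0    3    0

Candidate y = [1, 1, 3, 2, 3, 2]; check y·C column-wise:
  col T0: 1·0 + 1·0 + 3·2 + 2·0 + 3·0 + 2·-3 = 0
  col T1: 1·2 + 1·0 + 3·0 + 2·-1 + 3·0 + 2·0 = 0
  col T2: 1·-2 + 1·2 + 3·0 + 2·0 + 3·0 + 2·0 = 0
  col T3: 1·0 + 1·0 + 3·2 + 2·-3 + 3·0 + 2·0 = 0
  col T4: 1·0 + 1·0 + 3·-4 + 2·0 + 3·2 + 2·3 = 0
  col T5: 1·0 + 1·0 + 3·0 + 2·3 + 3·-2 + 2·0 = 0

y = (A:1, B:1, C:3, D:2, E:3, F:2)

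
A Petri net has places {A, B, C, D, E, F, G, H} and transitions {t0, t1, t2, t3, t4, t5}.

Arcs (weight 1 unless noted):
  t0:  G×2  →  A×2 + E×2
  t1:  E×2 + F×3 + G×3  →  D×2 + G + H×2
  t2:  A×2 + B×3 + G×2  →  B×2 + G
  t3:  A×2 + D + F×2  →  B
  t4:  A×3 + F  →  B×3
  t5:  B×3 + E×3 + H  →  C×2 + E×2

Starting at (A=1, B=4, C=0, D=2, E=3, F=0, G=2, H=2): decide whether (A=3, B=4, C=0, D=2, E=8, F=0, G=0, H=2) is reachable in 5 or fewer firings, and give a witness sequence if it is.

NO — not reachable within 5 firings

depth 0: 1 marking
depth 1: 3 markings reached so far
depth 2: 4 markings reached so far
depth 3: 4 markings reached so far
(frontier empty at depth 3; search complete)
target is not among the 4 markings reachable within 5 steps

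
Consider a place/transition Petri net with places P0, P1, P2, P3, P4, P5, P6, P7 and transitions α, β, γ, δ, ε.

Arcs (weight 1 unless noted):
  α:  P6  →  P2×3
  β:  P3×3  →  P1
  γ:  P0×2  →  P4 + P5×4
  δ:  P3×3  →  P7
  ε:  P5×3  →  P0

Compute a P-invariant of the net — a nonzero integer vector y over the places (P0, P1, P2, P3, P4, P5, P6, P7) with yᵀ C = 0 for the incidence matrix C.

Incidence matrix C (rows=places, cols=transitions):
        α    β    γ    δ    ε
   P0   0    0   -2    0    1
   P1   0    1    0    0    0
   P2   3    0    0    0    0
   P3   0   -3    0   -3    0
   P4   0    0    1    0    0
   P5   0    0    4    0   -3
   P6  -1    0    0    0    0
   P7   0    0    0    1    0

Candidate y = [3, 0, 0, 0, 2, 1, 0, 0]; check y·C column-wise:
  col α: 3·0 + 0·3 + 2·0 + 1·0 + 0·-1 = 0
  col β: 3·0 + 0·1 + 0·-3 + 2·0 + 1·0 = 0
  col γ: 3·-2 + 2·1 + 1·4 = 0
  col δ: 3·0 + 0·-3 + 2·0 + 1·0 + 0·1 = 0
  col ε: 3·1 + 2·0 + 1·-3 = 0

y = (P0:3, P1:0, P2:0, P3:0, P4:2, P5:1, P6:0, P7:0)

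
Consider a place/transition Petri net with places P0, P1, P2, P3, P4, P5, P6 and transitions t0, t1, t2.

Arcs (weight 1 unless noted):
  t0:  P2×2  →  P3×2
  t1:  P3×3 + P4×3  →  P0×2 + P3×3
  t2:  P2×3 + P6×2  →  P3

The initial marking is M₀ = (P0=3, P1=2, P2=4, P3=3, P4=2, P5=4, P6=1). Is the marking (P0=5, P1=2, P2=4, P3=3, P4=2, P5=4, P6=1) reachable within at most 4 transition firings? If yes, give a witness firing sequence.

NO — not reachable within 4 firings

depth 0: 1 marking
depth 1: 2 markings reached so far
depth 2: 3 markings reached so far
depth 3: 3 markings reached so far
(frontier empty at depth 3; search complete)
target is not among the 3 markings reachable within 4 steps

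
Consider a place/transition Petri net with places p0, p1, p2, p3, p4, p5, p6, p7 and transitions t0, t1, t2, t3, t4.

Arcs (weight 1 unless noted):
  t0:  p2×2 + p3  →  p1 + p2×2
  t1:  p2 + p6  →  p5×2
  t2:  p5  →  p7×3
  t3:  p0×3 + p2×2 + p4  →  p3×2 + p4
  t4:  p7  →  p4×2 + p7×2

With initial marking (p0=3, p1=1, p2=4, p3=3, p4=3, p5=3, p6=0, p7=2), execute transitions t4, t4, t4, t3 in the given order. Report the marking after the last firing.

(p0=0, p1=1, p2=2, p3=5, p4=9, p5=3, p6=0, p7=5)

step 1: fire t4:  (p0=3, p1=1, p2=4, p3=3, p4=3, p5=3, p6=0, p7=2) → (p0=3, p1=1, p2=4, p3=3, p4=5, p5=3, p6=0, p7=3)
step 2: fire t4:  (p0=3, p1=1, p2=4, p3=3, p4=5, p5=3, p6=0, p7=3) → (p0=3, p1=1, p2=4, p3=3, p4=7, p5=3, p6=0, p7=4)
step 3: fire t4:  (p0=3, p1=1, p2=4, p3=3, p4=7, p5=3, p6=0, p7=4) → (p0=3, p1=1, p2=4, p3=3, p4=9, p5=3, p6=0, p7=5)
step 4: fire t3:  (p0=3, p1=1, p2=4, p3=3, p4=9, p5=3, p6=0, p7=5) → (p0=0, p1=1, p2=2, p3=5, p4=9, p5=3, p6=0, p7=5)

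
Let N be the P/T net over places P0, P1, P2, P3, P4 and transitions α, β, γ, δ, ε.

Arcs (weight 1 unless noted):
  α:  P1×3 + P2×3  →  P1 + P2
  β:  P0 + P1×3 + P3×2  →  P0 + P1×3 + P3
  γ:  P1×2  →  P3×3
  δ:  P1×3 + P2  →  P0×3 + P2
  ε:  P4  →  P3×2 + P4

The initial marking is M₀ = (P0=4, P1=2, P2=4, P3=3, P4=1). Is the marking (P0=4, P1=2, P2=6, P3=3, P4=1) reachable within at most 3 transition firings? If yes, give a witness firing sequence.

NO — not reachable within 3 firings

depth 0: 1 marking
depth 1: 3 markings reached so far
depth 2: 5 markings reached so far
depth 3: 7 markings reached so far
target is not among the 7 markings reachable within 3 steps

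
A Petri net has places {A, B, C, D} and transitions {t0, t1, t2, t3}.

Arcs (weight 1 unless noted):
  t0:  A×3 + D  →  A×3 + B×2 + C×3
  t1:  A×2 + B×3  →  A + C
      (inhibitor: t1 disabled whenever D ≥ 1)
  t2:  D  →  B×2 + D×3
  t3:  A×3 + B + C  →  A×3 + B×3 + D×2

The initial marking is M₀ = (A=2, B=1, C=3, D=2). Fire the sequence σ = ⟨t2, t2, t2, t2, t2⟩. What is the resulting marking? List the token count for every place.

(A=2, B=11, C=3, D=12)

step 1: fire t2:  (A=2, B=1, C=3, D=2) → (A=2, B=3, C=3, D=4)
step 2: fire t2:  (A=2, B=3, C=3, D=4) → (A=2, B=5, C=3, D=6)
step 3: fire t2:  (A=2, B=5, C=3, D=6) → (A=2, B=7, C=3, D=8)
step 4: fire t2:  (A=2, B=7, C=3, D=8) → (A=2, B=9, C=3, D=10)
step 5: fire t2:  (A=2, B=9, C=3, D=10) → (A=2, B=11, C=3, D=12)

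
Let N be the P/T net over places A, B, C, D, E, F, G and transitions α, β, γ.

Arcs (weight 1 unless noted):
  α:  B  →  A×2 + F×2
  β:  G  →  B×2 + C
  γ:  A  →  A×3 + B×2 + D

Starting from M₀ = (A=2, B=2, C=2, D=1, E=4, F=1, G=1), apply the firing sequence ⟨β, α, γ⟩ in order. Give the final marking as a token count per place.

(A=6, B=5, C=3, D=2, E=4, F=3, G=0)

step 1: fire β:  (A=2, B=2, C=2, D=1, E=4, F=1, G=1) → (A=2, B=4, C=3, D=1, E=4, F=1, G=0)
step 2: fire α:  (A=2, B=4, C=3, D=1, E=4, F=1, G=0) → (A=4, B=3, C=3, D=1, E=4, F=3, G=0)
step 3: fire γ:  (A=4, B=3, C=3, D=1, E=4, F=3, G=0) → (A=6, B=5, C=3, D=2, E=4, F=3, G=0)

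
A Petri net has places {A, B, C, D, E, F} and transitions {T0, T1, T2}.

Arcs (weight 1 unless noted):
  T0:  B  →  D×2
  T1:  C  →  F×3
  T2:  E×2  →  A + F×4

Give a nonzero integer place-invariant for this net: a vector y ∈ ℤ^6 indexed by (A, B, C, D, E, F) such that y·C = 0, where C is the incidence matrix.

Incidence matrix C (rows=places, cols=transitions):
       T0   T1   T2
    A   0    0    1
    B  -1    0    0
    C   0   -1    0
    D   2    0    0
    E   0    0   -2
    F   0    3    4

Candidate y = [0, 2, 0, 1, 0, 0]; check y·C column-wise:
  col T0: 2·-1 + 1·2 = 0
  col T1: 2·0 + 0·-1 + 1·0 + 0·3 = 0
  col T2: 0·1 + 2·0 + 1·0 + 0·-2 + 0·4 = 0

y = (A:0, B:2, C:0, D:1, E:0, F:0)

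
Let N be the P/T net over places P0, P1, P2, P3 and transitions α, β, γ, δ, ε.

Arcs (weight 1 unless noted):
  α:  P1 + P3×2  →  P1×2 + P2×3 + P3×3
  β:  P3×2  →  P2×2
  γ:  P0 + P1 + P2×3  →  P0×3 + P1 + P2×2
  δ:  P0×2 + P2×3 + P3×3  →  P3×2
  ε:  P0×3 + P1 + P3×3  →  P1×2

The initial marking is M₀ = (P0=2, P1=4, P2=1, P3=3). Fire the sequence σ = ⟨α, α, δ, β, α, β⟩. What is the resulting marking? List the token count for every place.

(P0=0, P1=7, P2=11, P3=1)

step 1: fire α:  (P0=2, P1=4, P2=1, P3=3) → (P0=2, P1=5, P2=4, P3=4)
step 2: fire α:  (P0=2, P1=5, P2=4, P3=4) → (P0=2, P1=6, P2=7, P3=5)
step 3: fire δ:  (P0=2, P1=6, P2=7, P3=5) → (P0=0, P1=6, P2=4, P3=4)
step 4: fire β:  (P0=0, P1=6, P2=4, P3=4) → (P0=0, P1=6, P2=6, P3=2)
step 5: fire α:  (P0=0, P1=6, P2=6, P3=2) → (P0=0, P1=7, P2=9, P3=3)
step 6: fire β:  (P0=0, P1=7, P2=9, P3=3) → (P0=0, P1=7, P2=11, P3=1)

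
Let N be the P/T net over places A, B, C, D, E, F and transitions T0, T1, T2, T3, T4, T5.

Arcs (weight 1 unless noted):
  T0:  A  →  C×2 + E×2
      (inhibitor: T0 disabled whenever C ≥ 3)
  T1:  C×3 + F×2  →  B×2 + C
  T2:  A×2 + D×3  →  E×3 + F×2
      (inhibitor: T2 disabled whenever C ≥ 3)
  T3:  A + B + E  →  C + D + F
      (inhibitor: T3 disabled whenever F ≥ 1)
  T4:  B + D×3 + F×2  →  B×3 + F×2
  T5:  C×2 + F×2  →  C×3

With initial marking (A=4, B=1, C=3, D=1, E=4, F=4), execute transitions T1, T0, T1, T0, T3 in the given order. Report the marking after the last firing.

step 1: fire T1:  (A=4, B=1, C=3, D=1, E=4, F=4) → (A=4, B=3, C=1, D=1, E=4, F=2)
step 2: fire T0:  (A=4, B=3, C=1, D=1, E=4, F=2) → (A=3, B=3, C=3, D=1, E=6, F=2)
step 3: fire T1:  (A=3, B=3, C=3, D=1, E=6, F=2) → (A=3, B=5, C=1, D=1, E=6, F=0)
step 4: fire T0:  (A=3, B=5, C=1, D=1, E=6, F=0) → (A=2, B=5, C=3, D=1, E=8, F=0)
step 5: fire T3:  (A=2, B=5, C=3, D=1, E=8, F=0) → (A=1, B=4, C=4, D=2, E=7, F=1)

(A=1, B=4, C=4, D=2, E=7, F=1)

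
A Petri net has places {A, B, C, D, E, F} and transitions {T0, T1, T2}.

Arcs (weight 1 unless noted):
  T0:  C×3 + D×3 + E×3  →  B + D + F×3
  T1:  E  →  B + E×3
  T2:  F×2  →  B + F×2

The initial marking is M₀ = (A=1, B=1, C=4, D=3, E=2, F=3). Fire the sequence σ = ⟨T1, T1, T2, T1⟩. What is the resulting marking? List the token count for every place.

(A=1, B=5, C=4, D=3, E=8, F=3)

step 1: fire T1:  (A=1, B=1, C=4, D=3, E=2, F=3) → (A=1, B=2, C=4, D=3, E=4, F=3)
step 2: fire T1:  (A=1, B=2, C=4, D=3, E=4, F=3) → (A=1, B=3, C=4, D=3, E=6, F=3)
step 3: fire T2:  (A=1, B=3, C=4, D=3, E=6, F=3) → (A=1, B=4, C=4, D=3, E=6, F=3)
step 4: fire T1:  (A=1, B=4, C=4, D=3, E=6, F=3) → (A=1, B=5, C=4, D=3, E=8, F=3)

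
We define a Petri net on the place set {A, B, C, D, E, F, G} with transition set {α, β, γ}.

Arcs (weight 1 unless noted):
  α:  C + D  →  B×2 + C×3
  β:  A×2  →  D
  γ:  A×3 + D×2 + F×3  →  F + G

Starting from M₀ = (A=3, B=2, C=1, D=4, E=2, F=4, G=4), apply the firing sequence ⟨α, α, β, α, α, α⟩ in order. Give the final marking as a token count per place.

step 1: fire α:  (A=3, B=2, C=1, D=4, E=2, F=4, G=4) → (A=3, B=4, C=3, D=3, E=2, F=4, G=4)
step 2: fire α:  (A=3, B=4, C=3, D=3, E=2, F=4, G=4) → (A=3, B=6, C=5, D=2, E=2, F=4, G=4)
step 3: fire β:  (A=3, B=6, C=5, D=2, E=2, F=4, G=4) → (A=1, B=6, C=5, D=3, E=2, F=4, G=4)
step 4: fire α:  (A=1, B=6, C=5, D=3, E=2, F=4, G=4) → (A=1, B=8, C=7, D=2, E=2, F=4, G=4)
step 5: fire α:  (A=1, B=8, C=7, D=2, E=2, F=4, G=4) → (A=1, B=10, C=9, D=1, E=2, F=4, G=4)
step 6: fire α:  (A=1, B=10, C=9, D=1, E=2, F=4, G=4) → (A=1, B=12, C=11, D=0, E=2, F=4, G=4)

(A=1, B=12, C=11, D=0, E=2, F=4, G=4)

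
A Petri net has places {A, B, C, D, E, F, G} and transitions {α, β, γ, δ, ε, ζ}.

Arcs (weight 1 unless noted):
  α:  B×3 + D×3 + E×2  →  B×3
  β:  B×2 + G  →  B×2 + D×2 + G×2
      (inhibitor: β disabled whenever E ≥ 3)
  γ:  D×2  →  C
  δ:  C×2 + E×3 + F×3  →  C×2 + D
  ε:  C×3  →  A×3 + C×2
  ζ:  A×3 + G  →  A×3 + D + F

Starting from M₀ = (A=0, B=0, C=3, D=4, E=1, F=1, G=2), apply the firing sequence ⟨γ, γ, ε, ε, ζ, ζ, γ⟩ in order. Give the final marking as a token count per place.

(A=6, B=0, C=4, D=0, E=1, F=3, G=0)

step 1: fire γ:  (A=0, B=0, C=3, D=4, E=1, F=1, G=2) → (A=0, B=0, C=4, D=2, E=1, F=1, G=2)
step 2: fire γ:  (A=0, B=0, C=4, D=2, E=1, F=1, G=2) → (A=0, B=0, C=5, D=0, E=1, F=1, G=2)
step 3: fire ε:  (A=0, B=0, C=5, D=0, E=1, F=1, G=2) → (A=3, B=0, C=4, D=0, E=1, F=1, G=2)
step 4: fire ε:  (A=3, B=0, C=4, D=0, E=1, F=1, G=2) → (A=6, B=0, C=3, D=0, E=1, F=1, G=2)
step 5: fire ζ:  (A=6, B=0, C=3, D=0, E=1, F=1, G=2) → (A=6, B=0, C=3, D=1, E=1, F=2, G=1)
step 6: fire ζ:  (A=6, B=0, C=3, D=1, E=1, F=2, G=1) → (A=6, B=0, C=3, D=2, E=1, F=3, G=0)
step 7: fire γ:  (A=6, B=0, C=3, D=2, E=1, F=3, G=0) → (A=6, B=0, C=4, D=0, E=1, F=3, G=0)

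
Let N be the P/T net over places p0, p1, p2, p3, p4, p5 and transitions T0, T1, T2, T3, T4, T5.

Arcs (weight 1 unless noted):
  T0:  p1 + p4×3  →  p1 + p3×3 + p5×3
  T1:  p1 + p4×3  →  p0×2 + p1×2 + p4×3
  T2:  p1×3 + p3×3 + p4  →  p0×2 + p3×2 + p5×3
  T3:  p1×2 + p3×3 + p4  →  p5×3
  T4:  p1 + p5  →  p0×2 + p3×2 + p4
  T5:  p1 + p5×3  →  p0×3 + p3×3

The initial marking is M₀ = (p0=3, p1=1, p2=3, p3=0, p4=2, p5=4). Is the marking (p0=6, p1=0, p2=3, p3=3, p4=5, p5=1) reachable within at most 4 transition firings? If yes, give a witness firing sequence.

depth 0: 1 marking
depth 1: 3 markings reached so far
depth 2: 3 markings reached so far
(frontier empty at depth 2; search complete)
target is not among the 3 markings reachable within 4 steps

NO — not reachable within 4 firings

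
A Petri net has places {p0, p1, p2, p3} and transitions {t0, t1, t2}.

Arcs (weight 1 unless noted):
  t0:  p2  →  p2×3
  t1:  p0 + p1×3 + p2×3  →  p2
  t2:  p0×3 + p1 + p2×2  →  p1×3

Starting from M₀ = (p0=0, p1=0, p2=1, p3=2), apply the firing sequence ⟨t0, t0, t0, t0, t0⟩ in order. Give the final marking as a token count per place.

step 1: fire t0:  (p0=0, p1=0, p2=1, p3=2) → (p0=0, p1=0, p2=3, p3=2)
step 2: fire t0:  (p0=0, p1=0, p2=3, p3=2) → (p0=0, p1=0, p2=5, p3=2)
step 3: fire t0:  (p0=0, p1=0, p2=5, p3=2) → (p0=0, p1=0, p2=7, p3=2)
step 4: fire t0:  (p0=0, p1=0, p2=7, p3=2) → (p0=0, p1=0, p2=9, p3=2)
step 5: fire t0:  (p0=0, p1=0, p2=9, p3=2) → (p0=0, p1=0, p2=11, p3=2)

(p0=0, p1=0, p2=11, p3=2)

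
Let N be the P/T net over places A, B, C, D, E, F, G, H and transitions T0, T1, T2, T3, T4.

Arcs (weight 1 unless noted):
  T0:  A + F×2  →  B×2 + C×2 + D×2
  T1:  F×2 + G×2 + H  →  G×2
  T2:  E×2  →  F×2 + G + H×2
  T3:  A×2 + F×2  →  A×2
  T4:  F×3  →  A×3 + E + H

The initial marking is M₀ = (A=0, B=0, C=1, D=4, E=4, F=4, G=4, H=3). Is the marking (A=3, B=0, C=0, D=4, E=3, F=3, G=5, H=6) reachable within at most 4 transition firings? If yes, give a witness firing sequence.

depth 0: 1 marking
depth 1: 4 markings reached so far
depth 2: 8 markings reached so far
depth 3: 15 markings reached so far
depth 4: 21 markings reached so far
target is not among the 21 markings reachable within 4 steps

NO — not reachable within 4 firings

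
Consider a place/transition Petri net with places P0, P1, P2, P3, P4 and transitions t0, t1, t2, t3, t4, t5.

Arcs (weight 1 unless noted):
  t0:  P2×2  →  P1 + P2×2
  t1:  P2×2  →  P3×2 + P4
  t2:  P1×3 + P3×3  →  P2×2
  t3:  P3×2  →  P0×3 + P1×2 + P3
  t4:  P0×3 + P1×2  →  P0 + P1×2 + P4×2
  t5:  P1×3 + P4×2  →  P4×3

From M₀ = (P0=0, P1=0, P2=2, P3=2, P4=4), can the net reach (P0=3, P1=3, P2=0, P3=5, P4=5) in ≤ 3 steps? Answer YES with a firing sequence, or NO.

NO — not reachable within 3 firings

depth 0: 1 marking
depth 1: 4 markings reached so far
depth 2: 9 markings reached so far
depth 3: 17 markings reached so far
target is not among the 17 markings reachable within 3 steps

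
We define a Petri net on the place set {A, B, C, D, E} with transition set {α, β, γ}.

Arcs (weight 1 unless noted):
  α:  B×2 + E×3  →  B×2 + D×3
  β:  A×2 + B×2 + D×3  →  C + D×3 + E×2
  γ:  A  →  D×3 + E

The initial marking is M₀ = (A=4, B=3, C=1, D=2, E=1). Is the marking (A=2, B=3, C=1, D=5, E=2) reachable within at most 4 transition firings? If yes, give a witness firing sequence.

NO — not reachable within 4 firings

depth 0: 1 marking
depth 1: 2 markings reached so far
depth 2: 4 markings reached so far
depth 3: 7 markings reached so far
depth 4: 10 markings reached so far
target is not among the 10 markings reachable within 4 steps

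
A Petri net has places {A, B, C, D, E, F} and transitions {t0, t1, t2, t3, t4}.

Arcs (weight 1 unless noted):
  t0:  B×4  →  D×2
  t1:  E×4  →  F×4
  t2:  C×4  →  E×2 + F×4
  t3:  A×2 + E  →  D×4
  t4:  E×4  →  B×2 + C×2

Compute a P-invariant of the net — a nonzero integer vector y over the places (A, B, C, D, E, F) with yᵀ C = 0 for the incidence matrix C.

y = (A:3, B:1, C:3, D:2, E:2, F:2)

Incidence matrix C (rows=places, cols=transitions):
       t0   t1   t2   t3   t4
    A   0    0    0   -2    0
    B  -4    0    0    0    2
    C   0    0   -4    0    2
    D   2    0    0    4    0
    E   0   -4    2   -1   -4
    F   0    4    4    0    0

Candidate y = [3, 1, 3, 2, 2, 2]; check y·C column-wise:
  col t0: 3·0 + 1·-4 + 3·0 + 2·2 + 2·0 + 2·0 = 0
  col t1: 3·0 + 1·0 + 3·0 + 2·0 + 2·-4 + 2·4 = 0
  col t2: 3·0 + 1·0 + 3·-4 + 2·0 + 2·2 + 2·4 = 0
  col t3: 3·-2 + 1·0 + 3·0 + 2·4 + 2·-1 + 2·0 = 0
  col t4: 3·0 + 1·2 + 3·2 + 2·0 + 2·-4 + 2·0 = 0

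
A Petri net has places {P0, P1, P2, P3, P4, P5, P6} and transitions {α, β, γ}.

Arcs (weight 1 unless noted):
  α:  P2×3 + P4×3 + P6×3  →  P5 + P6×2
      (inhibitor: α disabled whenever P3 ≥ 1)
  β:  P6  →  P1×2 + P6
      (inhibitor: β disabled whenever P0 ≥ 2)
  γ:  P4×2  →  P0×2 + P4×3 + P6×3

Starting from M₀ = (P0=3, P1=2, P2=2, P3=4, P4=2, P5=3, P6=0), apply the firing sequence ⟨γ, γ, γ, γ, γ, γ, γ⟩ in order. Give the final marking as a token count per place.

step 1: fire γ:  (P0=3, P1=2, P2=2, P3=4, P4=2, P5=3, P6=0) → (P0=5, P1=2, P2=2, P3=4, P4=3, P5=3, P6=3)
step 2: fire γ:  (P0=5, P1=2, P2=2, P3=4, P4=3, P5=3, P6=3) → (P0=7, P1=2, P2=2, P3=4, P4=4, P5=3, P6=6)
step 3: fire γ:  (P0=7, P1=2, P2=2, P3=4, P4=4, P5=3, P6=6) → (P0=9, P1=2, P2=2, P3=4, P4=5, P5=3, P6=9)
step 4: fire γ:  (P0=9, P1=2, P2=2, P3=4, P4=5, P5=3, P6=9) → (P0=11, P1=2, P2=2, P3=4, P4=6, P5=3, P6=12)
step 5: fire γ:  (P0=11, P1=2, P2=2, P3=4, P4=6, P5=3, P6=12) → (P0=13, P1=2, P2=2, P3=4, P4=7, P5=3, P6=15)
step 6: fire γ:  (P0=13, P1=2, P2=2, P3=4, P4=7, P5=3, P6=15) → (P0=15, P1=2, P2=2, P3=4, P4=8, P5=3, P6=18)
step 7: fire γ:  (P0=15, P1=2, P2=2, P3=4, P4=8, P5=3, P6=18) → (P0=17, P1=2, P2=2, P3=4, P4=9, P5=3, P6=21)

(P0=17, P1=2, P2=2, P3=4, P4=9, P5=3, P6=21)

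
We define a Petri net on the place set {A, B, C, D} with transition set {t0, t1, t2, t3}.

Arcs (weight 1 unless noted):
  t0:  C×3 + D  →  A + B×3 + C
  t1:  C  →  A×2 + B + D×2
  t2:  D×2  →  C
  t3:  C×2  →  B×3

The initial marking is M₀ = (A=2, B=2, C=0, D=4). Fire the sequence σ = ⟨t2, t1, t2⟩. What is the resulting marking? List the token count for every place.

step 1: fire t2:  (A=2, B=2, C=0, D=4) → (A=2, B=2, C=1, D=2)
step 2: fire t1:  (A=2, B=2, C=1, D=2) → (A=4, B=3, C=0, D=4)
step 3: fire t2:  (A=4, B=3, C=0, D=4) → (A=4, B=3, C=1, D=2)

(A=4, B=3, C=1, D=2)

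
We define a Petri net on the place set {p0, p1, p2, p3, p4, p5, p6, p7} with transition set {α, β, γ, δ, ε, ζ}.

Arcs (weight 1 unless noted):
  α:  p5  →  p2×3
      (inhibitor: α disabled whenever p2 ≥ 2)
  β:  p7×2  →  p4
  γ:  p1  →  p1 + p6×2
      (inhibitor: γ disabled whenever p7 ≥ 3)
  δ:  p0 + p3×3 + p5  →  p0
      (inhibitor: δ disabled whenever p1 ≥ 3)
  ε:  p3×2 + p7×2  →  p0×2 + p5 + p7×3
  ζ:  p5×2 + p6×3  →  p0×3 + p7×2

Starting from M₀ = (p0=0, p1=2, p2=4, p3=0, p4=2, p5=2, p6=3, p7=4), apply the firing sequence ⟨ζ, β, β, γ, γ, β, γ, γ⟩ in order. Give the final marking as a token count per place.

step 1: fire ζ:  (p0=0, p1=2, p2=4, p3=0, p4=2, p5=2, p6=3, p7=4) → (p0=3, p1=2, p2=4, p3=0, p4=2, p5=0, p6=0, p7=6)
step 2: fire β:  (p0=3, p1=2, p2=4, p3=0, p4=2, p5=0, p6=0, p7=6) → (p0=3, p1=2, p2=4, p3=0, p4=3, p5=0, p6=0, p7=4)
step 3: fire β:  (p0=3, p1=2, p2=4, p3=0, p4=3, p5=0, p6=0, p7=4) → (p0=3, p1=2, p2=4, p3=0, p4=4, p5=0, p6=0, p7=2)
step 4: fire γ:  (p0=3, p1=2, p2=4, p3=0, p4=4, p5=0, p6=0, p7=2) → (p0=3, p1=2, p2=4, p3=0, p4=4, p5=0, p6=2, p7=2)
step 5: fire γ:  (p0=3, p1=2, p2=4, p3=0, p4=4, p5=0, p6=2, p7=2) → (p0=3, p1=2, p2=4, p3=0, p4=4, p5=0, p6=4, p7=2)
step 6: fire β:  (p0=3, p1=2, p2=4, p3=0, p4=4, p5=0, p6=4, p7=2) → (p0=3, p1=2, p2=4, p3=0, p4=5, p5=0, p6=4, p7=0)
step 7: fire γ:  (p0=3, p1=2, p2=4, p3=0, p4=5, p5=0, p6=4, p7=0) → (p0=3, p1=2, p2=4, p3=0, p4=5, p5=0, p6=6, p7=0)
step 8: fire γ:  (p0=3, p1=2, p2=4, p3=0, p4=5, p5=0, p6=6, p7=0) → (p0=3, p1=2, p2=4, p3=0, p4=5, p5=0, p6=8, p7=0)

(p0=3, p1=2, p2=4, p3=0, p4=5, p5=0, p6=8, p7=0)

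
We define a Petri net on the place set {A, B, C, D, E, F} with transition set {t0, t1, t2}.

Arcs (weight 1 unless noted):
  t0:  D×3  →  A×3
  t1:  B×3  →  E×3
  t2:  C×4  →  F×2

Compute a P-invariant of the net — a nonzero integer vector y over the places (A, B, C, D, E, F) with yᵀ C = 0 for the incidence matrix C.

y = (A:1, B:0, C:0, D:1, E:0, F:0)

Incidence matrix C (rows=places, cols=transitions):
       t0   t1   t2
    A   3    0    0
    B   0   -3    0
    C   0    0   -4
    D  -3    0    0
    E   0    3    0
    F   0    0    2

Candidate y = [1, 0, 0, 1, 0, 0]; check y·C column-wise:
  col t0: 1·3 + 1·-3 = 0
  col t1: 1·0 + 0·-3 + 1·0 + 0·3 = 0
  col t2: 1·0 + 0·-4 + 1·0 + 0·2 = 0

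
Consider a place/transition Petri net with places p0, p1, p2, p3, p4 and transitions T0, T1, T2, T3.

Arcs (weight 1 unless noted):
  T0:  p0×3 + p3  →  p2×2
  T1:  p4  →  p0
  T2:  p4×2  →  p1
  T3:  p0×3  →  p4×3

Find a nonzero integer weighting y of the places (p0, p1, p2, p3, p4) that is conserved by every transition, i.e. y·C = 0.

y = (p0:0, p1:0, p2:1, p3:2, p4:0)

Incidence matrix C (rows=places, cols=transitions):
       T0   T1   T2   T3
   p0  -3    1    0   -3
   p1   0    0    1    0
   p2   2    0    0    0
   p3  -1    0    0    0
   p4   0   -1   -2    3

Candidate y = [0, 0, 1, 2, 0]; check y·C column-wise:
  col T0: 0·-3 + 1·2 + 2·-1 = 0
  col T1: 0·1 + 1·0 + 2·0 + 0·-1 = 0
  col T2: 0·1 + 1·0 + 2·0 + 0·-2 = 0
  col T3: 0·-3 + 1·0 + 2·0 + 0·3 = 0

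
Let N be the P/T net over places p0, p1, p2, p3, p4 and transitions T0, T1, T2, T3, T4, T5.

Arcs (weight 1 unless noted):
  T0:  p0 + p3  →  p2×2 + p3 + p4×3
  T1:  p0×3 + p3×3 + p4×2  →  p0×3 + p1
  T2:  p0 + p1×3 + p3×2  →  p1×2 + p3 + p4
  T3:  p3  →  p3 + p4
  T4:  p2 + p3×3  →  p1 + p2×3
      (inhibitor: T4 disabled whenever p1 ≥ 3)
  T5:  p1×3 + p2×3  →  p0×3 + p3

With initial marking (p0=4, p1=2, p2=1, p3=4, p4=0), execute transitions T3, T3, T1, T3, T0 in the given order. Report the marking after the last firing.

(p0=3, p1=3, p2=3, p3=1, p4=4)

step 1: fire T3:  (p0=4, p1=2, p2=1, p3=4, p4=0) → (p0=4, p1=2, p2=1, p3=4, p4=1)
step 2: fire T3:  (p0=4, p1=2, p2=1, p3=4, p4=1) → (p0=4, p1=2, p2=1, p3=4, p4=2)
step 3: fire T1:  (p0=4, p1=2, p2=1, p3=4, p4=2) → (p0=4, p1=3, p2=1, p3=1, p4=0)
step 4: fire T3:  (p0=4, p1=3, p2=1, p3=1, p4=0) → (p0=4, p1=3, p2=1, p3=1, p4=1)
step 5: fire T0:  (p0=4, p1=3, p2=1, p3=1, p4=1) → (p0=3, p1=3, p2=3, p3=1, p4=4)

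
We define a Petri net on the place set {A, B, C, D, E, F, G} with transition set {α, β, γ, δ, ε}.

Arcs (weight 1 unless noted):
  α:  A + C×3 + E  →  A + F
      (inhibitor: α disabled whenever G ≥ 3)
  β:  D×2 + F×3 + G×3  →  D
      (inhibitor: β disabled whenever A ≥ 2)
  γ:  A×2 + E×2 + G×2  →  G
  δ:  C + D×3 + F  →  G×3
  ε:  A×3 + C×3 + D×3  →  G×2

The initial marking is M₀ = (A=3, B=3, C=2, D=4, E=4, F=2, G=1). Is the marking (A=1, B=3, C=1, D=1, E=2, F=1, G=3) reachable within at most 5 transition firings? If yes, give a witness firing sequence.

YES — reachable via ⟨δ, γ⟩ (2 firings)

step 1: fire δ:  (A=3, B=3, C=2, D=4, E=4, F=2, G=1) → (A=3, B=3, C=1, D=1, E=4, F=1, G=4)
step 2: fire γ:  (A=3, B=3, C=1, D=1, E=4, F=1, G=4) → (A=1, B=3, C=1, D=1, E=2, F=1, G=3)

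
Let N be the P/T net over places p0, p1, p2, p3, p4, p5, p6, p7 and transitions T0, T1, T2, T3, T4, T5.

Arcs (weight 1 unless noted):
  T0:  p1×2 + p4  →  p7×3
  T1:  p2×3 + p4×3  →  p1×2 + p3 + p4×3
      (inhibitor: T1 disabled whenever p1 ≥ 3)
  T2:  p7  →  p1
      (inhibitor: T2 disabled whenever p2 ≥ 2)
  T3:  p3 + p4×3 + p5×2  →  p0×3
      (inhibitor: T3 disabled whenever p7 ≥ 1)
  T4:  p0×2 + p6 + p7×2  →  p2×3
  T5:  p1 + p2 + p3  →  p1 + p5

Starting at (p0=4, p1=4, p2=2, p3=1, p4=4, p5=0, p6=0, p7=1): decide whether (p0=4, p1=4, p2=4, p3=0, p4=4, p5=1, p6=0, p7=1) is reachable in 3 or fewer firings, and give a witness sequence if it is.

NO — not reachable within 3 firings

depth 0: 1 marking
depth 1: 3 markings reached so far
depth 2: 6 markings reached so far
depth 3: 8 markings reached so far
target is not among the 8 markings reachable within 3 steps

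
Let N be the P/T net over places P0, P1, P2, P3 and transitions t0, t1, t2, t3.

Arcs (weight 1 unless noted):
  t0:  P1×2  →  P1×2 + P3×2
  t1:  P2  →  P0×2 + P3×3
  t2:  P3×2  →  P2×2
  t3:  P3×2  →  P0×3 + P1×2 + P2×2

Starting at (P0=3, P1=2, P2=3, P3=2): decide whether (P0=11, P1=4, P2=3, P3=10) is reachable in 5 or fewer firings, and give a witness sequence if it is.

depth 0: 1 marking
depth 1: 5 markings reached so far
depth 2: 12 markings reached so far
depth 3: 28 markings reached so far
depth 4: 49 markings reached so far
depth 5: 87 markings reached so far
target is not among the 87 markings reachable within 5 steps

NO — not reachable within 5 firings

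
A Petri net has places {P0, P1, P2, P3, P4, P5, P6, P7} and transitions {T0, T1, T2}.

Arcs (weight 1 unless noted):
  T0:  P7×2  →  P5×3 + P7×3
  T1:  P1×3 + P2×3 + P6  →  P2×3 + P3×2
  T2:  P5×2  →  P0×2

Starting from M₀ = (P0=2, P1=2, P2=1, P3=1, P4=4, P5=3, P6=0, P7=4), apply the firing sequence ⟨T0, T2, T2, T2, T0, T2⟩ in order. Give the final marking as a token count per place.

step 1: fire T0:  (P0=2, P1=2, P2=1, P3=1, P4=4, P5=3, P6=0, P7=4) → (P0=2, P1=2, P2=1, P3=1, P4=4, P5=6, P6=0, P7=5)
step 2: fire T2:  (P0=2, P1=2, P2=1, P3=1, P4=4, P5=6, P6=0, P7=5) → (P0=4, P1=2, P2=1, P3=1, P4=4, P5=4, P6=0, P7=5)
step 3: fire T2:  (P0=4, P1=2, P2=1, P3=1, P4=4, P5=4, P6=0, P7=5) → (P0=6, P1=2, P2=1, P3=1, P4=4, P5=2, P6=0, P7=5)
step 4: fire T2:  (P0=6, P1=2, P2=1, P3=1, P4=4, P5=2, P6=0, P7=5) → (P0=8, P1=2, P2=1, P3=1, P4=4, P5=0, P6=0, P7=5)
step 5: fire T0:  (P0=8, P1=2, P2=1, P3=1, P4=4, P5=0, P6=0, P7=5) → (P0=8, P1=2, P2=1, P3=1, P4=4, P5=3, P6=0, P7=6)
step 6: fire T2:  (P0=8, P1=2, P2=1, P3=1, P4=4, P5=3, P6=0, P7=6) → (P0=10, P1=2, P2=1, P3=1, P4=4, P5=1, P6=0, P7=6)

(P0=10, P1=2, P2=1, P3=1, P4=4, P5=1, P6=0, P7=6)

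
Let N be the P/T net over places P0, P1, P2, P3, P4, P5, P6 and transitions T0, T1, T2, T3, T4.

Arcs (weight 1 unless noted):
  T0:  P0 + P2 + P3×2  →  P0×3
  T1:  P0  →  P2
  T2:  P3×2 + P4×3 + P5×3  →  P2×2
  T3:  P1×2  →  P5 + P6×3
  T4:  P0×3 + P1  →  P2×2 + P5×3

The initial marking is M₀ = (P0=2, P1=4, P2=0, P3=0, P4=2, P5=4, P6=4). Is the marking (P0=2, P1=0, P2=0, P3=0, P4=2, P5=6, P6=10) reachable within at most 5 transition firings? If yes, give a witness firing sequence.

step 1: fire T3:  (P0=2, P1=4, P2=0, P3=0, P4=2, P5=4, P6=4) → (P0=2, P1=2, P2=0, P3=0, P4=2, P5=5, P6=7)
step 2: fire T3:  (P0=2, P1=2, P2=0, P3=0, P4=2, P5=5, P6=7) → (P0=2, P1=0, P2=0, P3=0, P4=2, P5=6, P6=10)

YES — reachable via ⟨T3, T3⟩ (2 firings)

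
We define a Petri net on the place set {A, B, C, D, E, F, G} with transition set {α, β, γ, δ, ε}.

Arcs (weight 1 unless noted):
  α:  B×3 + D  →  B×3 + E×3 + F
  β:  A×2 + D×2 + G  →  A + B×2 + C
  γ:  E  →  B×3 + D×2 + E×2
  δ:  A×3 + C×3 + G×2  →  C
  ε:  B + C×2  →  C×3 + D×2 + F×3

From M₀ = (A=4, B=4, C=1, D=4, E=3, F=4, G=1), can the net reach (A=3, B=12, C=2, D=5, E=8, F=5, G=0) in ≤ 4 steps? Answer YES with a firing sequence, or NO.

step 1: fire α:  (A=4, B=4, C=1, D=4, E=3, F=4, G=1) → (A=4, B=4, C=1, D=3, E=6, F=5, G=1)
step 2: fire β:  (A=4, B=4, C=1, D=3, E=6, F=5, G=1) → (A=3, B=6, C=2, D=1, E=6, F=5, G=0)
step 3: fire γ:  (A=3, B=6, C=2, D=1, E=6, F=5, G=0) → (A=3, B=9, C=2, D=3, E=7, F=5, G=0)
step 4: fire γ:  (A=3, B=9, C=2, D=3, E=7, F=5, G=0) → (A=3, B=12, C=2, D=5, E=8, F=5, G=0)

YES — reachable via ⟨α, β, γ, γ⟩ (4 firings)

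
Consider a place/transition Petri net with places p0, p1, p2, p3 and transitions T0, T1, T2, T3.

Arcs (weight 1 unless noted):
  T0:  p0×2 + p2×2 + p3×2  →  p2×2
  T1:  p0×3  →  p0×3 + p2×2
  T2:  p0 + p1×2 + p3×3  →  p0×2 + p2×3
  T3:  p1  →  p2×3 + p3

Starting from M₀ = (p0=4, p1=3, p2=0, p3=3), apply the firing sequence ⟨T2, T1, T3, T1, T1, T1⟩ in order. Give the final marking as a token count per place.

(p0=5, p1=0, p2=14, p3=1)

step 1: fire T2:  (p0=4, p1=3, p2=0, p3=3) → (p0=5, p1=1, p2=3, p3=0)
step 2: fire T1:  (p0=5, p1=1, p2=3, p3=0) → (p0=5, p1=1, p2=5, p3=0)
step 3: fire T3:  (p0=5, p1=1, p2=5, p3=0) → (p0=5, p1=0, p2=8, p3=1)
step 4: fire T1:  (p0=5, p1=0, p2=8, p3=1) → (p0=5, p1=0, p2=10, p3=1)
step 5: fire T1:  (p0=5, p1=0, p2=10, p3=1) → (p0=5, p1=0, p2=12, p3=1)
step 6: fire T1:  (p0=5, p1=0, p2=12, p3=1) → (p0=5, p1=0, p2=14, p3=1)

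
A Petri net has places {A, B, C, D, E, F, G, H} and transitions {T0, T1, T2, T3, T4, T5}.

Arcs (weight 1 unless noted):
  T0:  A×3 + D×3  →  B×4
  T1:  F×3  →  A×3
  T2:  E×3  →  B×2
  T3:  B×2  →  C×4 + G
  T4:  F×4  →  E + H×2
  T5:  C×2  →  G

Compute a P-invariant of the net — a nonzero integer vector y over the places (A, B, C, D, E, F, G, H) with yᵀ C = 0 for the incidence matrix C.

Incidence matrix C (rows=places, cols=transitions):
       T0   T1   T2   T3   T4   T5
    A  -3    3    0    0    0    0
    B   4    0    2   -2    0    0
    C   0    0    0    4    0   -2
    D  -3    0    0    0    0    0
    E   0    0   -3    0    1    0
    F   0   -3    0    0   -4    0
    G   0    0    0    1    0    1
    H   0    0    0    0    2    0

Candidate y = [1, 6, 2, 7, 4, 1, 4, 0]; check y·C column-wise:
  col T0: 1·-3 + 6·4 + 2·0 + 7·-3 + 4·0 + 1·0 + 4·0 = 0
  col T1: 1·3 + 6·0 + 2·0 + 7·0 + 4·0 + 1·-3 + 4·0 = 0
  col T2: 1·0 + 6·2 + 2·0 + 7·0 + 4·-3 + 1·0 + 4·0 = 0
  col T3: 1·0 + 6·-2 + 2·4 + 7·0 + 4·0 + 1·0 + 4·1 = 0
  col T4: 1·0 + 6·0 + 2·0 + 7·0 + 4·1 + 1·-4 + 4·0 + 0·2 = 0
  col T5: 1·0 + 6·0 + 2·-2 + 7·0 + 4·0 + 1·0 + 4·1 = 0

y = (A:1, B:6, C:2, D:7, E:4, F:1, G:4, H:0)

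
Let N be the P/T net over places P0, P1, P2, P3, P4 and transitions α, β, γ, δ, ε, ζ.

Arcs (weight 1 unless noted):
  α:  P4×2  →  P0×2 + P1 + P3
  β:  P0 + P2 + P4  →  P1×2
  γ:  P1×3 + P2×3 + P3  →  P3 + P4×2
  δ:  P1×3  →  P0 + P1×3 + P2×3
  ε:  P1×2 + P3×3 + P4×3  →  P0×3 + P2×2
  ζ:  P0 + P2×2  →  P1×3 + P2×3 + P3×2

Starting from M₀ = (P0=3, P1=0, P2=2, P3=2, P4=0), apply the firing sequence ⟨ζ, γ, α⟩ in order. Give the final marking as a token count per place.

(P0=4, P1=1, P2=0, P3=5, P4=0)

step 1: fire ζ:  (P0=3, P1=0, P2=2, P3=2, P4=0) → (P0=2, P1=3, P2=3, P3=4, P4=0)
step 2: fire γ:  (P0=2, P1=3, P2=3, P3=4, P4=0) → (P0=2, P1=0, P2=0, P3=4, P4=2)
step 3: fire α:  (P0=2, P1=0, P2=0, P3=4, P4=2) → (P0=4, P1=1, P2=0, P3=5, P4=0)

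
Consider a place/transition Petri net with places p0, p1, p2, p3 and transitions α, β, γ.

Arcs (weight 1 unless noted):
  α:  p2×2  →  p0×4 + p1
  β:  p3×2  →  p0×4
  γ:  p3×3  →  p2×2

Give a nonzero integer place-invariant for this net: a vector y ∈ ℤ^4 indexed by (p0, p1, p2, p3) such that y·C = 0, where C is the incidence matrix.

Incidence matrix C (rows=places, cols=transitions):
        α    β    γ
   p0   4    4    0
   p1   1    0    0
   p2  -2    0    2
   p3   0   -2   -3

Candidate y = [1, 2, 3, 2]; check y·C column-wise:
  col α: 1·4 + 2·1 + 3·-2 + 2·0 = 0
  col β: 1·4 + 2·0 + 3·0 + 2·-2 = 0
  col γ: 1·0 + 2·0 + 3·2 + 2·-3 = 0

y = (p0:1, p1:2, p2:3, p3:2)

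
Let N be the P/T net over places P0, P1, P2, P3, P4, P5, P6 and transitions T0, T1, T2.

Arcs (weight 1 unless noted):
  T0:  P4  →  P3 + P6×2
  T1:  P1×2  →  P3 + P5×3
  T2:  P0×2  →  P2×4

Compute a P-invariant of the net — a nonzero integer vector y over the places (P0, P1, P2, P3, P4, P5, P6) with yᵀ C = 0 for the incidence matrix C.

Incidence matrix C (rows=places, cols=transitions):
       T0   T1   T2
   P0   0    0   -2
   P1   0   -2    0
   P2   0    0    4
   P3   1    1    0
   P4  -1    0    0
   P5   0    3    0
   P6   2    0    0

Candidate y = [2, 0, 1, 0, 0, 0, 0]; check y·C column-wise:
  col T0: 2·0 + 1·0 + 0·1 + 0·-1 + 0·2 = 0
  col T1: 2·0 + 0·-2 + 1·0 + 0·1 + 0·3 = 0
  col T2: 2·-2 + 1·4 = 0

y = (P0:2, P1:0, P2:1, P3:0, P4:0, P5:0, P6:0)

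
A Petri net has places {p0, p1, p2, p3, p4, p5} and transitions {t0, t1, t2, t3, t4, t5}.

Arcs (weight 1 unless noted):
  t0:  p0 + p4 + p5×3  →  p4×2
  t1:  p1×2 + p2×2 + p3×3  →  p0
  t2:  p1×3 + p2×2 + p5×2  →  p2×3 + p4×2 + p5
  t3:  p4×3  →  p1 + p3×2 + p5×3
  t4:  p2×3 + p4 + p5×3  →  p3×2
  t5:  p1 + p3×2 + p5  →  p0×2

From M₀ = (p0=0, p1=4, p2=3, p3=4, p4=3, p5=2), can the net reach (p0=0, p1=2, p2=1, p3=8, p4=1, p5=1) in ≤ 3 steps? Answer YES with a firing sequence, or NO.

step 1: fire t2:  (p0=0, p1=4, p2=3, p3=4, p4=3, p5=2) → (p0=0, p1=1, p2=4, p3=4, p4=5, p5=1)
step 2: fire t3:  (p0=0, p1=1, p2=4, p3=4, p4=5, p5=1) → (p0=0, p1=2, p2=4, p3=6, p4=2, p5=4)
step 3: fire t4:  (p0=0, p1=2, p2=4, p3=6, p4=2, p5=4) → (p0=0, p1=2, p2=1, p3=8, p4=1, p5=1)

YES — reachable via ⟨t2, t3, t4⟩ (3 firings)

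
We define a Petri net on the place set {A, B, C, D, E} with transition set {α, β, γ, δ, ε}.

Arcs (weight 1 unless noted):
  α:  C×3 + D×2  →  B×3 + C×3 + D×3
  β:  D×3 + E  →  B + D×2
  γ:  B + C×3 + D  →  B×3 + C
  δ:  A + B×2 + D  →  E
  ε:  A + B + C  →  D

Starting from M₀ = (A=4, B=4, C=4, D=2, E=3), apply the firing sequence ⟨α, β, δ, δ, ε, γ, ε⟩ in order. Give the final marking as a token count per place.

step 1: fire α:  (A=4, B=4, C=4, D=2, E=3) → (A=4, B=7, C=4, D=3, E=3)
step 2: fire β:  (A=4, B=7, C=4, D=3, E=3) → (A=4, B=8, C=4, D=2, E=2)
step 3: fire δ:  (A=4, B=8, C=4, D=2, E=2) → (A=3, B=6, C=4, D=1, E=3)
step 4: fire δ:  (A=3, B=6, C=4, D=1, E=3) → (A=2, B=4, C=4, D=0, E=4)
step 5: fire ε:  (A=2, B=4, C=4, D=0, E=4) → (A=1, B=3, C=3, D=1, E=4)
step 6: fire γ:  (A=1, B=3, C=3, D=1, E=4) → (A=1, B=5, C=1, D=0, E=4)
step 7: fire ε:  (A=1, B=5, C=1, D=0, E=4) → (A=0, B=4, C=0, D=1, E=4)

(A=0, B=4, C=0, D=1, E=4)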